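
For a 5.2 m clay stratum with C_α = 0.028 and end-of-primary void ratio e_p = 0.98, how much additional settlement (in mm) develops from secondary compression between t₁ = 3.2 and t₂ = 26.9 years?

S_s ≈ 68 mm

Secondary compression: S_s = C_α·H/(1+e_p)·log₁₀(t₂/t₁)
S_s = 0.028×5.2/(1+0.98)×log₁₀(26.9/3.2)
    = 0.07354 × 0.9246 = 0.06799 m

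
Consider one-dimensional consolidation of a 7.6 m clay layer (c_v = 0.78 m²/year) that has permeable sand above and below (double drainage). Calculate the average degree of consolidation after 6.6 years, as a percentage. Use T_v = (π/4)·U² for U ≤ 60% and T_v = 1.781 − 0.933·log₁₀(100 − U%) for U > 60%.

U ≈ 66.4 %

Drainage path length: H_d = H/2 = 3.8 m (double drainage).
T_v = c_v·t/H_d² = 0.78×6.6/3.8² = 0.35651.
T_v = 0.35651 corresponds to the U > 60% branch:
U = 1 − 10^((1.781 − T_v)/0.933)/100 = 0.6637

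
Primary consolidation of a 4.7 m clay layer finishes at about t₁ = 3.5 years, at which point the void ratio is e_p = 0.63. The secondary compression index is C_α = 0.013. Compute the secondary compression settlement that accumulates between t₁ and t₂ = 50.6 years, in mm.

Secondary compression: S_s = C_α·H/(1+e_p)·log₁₀(t₂/t₁)
S_s = 0.013×4.7/(1+0.63)×log₁₀(50.6/3.5)
    = 0.03748 × 1.16 = 0.04349 m

S_s ≈ 43.5 mm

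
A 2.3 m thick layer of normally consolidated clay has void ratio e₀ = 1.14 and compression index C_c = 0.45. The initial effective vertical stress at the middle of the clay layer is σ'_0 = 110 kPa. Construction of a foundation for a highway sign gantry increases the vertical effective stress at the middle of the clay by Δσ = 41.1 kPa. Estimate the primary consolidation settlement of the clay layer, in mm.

S_c ≈ 66.7 mm

Final effective stress: σ'_f = σ'_0 + Δσ = 110 + 41.1 = 151.1 kPa.
Normally consolidated clay, so the full stress increment lies on the virgin compression line:
S_c = C_c·H/(1+e₀)·log₁₀(σ'_f/σ'_0) = 0.45×2.3/(1+1.14)×log₁₀(151.1/110)
    = 0.48364 × 0.13787 = 0.06668 m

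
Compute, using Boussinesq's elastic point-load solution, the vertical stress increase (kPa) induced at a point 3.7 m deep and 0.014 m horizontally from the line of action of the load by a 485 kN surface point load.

Boussinesq vertical stress below a point load on an elastic half-space:
Δσ_z = 3P/(2πz²) · [1 + (r/z)²]^(−5/2)
r/z = 0.014/3.7 = 0.0037838; [1+(r/z)²]^(−5/2) = 0.99996.
Δσ_z = 3×485/(2π×3.7²) × 0.99996 = 16.915 × 0.99996 = 16.91 kPa

Δσ_z ≈ 16.9 kPa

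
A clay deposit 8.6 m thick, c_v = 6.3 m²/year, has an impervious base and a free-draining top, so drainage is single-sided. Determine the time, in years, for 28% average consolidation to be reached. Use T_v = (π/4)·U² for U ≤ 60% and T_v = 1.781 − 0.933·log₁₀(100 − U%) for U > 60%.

t ≈ 0.723 years

Drainage path length: H_d = H = 8.6 m (single drainage).
U ≤ 60%: T_v = (π/4)·U² = (π/4)×0.28² = 0.061575.
t = T_v·H_d²/c_v = 0.061575×8.6²/6.3 = 0.7229 years.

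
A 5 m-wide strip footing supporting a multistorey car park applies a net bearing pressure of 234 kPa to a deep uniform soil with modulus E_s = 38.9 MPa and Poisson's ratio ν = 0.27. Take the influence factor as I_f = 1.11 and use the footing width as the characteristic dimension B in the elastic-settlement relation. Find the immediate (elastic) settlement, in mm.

Immediate (elastic) settlement: S_e = q·B·(1−ν²)/E_s · I_f.
E_s = 38.9 MPa = 38900 kPa.
S_e = 234 × 5 × (1 − 0.27²) / 38900 × 1.11
    = 234 × 5 × 0.9271 / 38900 × 1.11
    = 0.03095 m = 30.95 mm

S_e ≈ 31 mm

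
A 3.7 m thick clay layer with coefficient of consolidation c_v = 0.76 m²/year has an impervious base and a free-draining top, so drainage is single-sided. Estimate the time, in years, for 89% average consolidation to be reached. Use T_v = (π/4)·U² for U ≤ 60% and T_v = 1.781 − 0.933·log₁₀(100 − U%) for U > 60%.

Drainage path length: H_d = H = 3.7 m (single drainage).
U > 60%: T_v = 1.781 − 0.933·log₁₀(100 − 89) = 0.80938.
t = T_v·H_d²/c_v = 0.80938×3.7²/0.76 = 14.58 years.

t ≈ 14.6 years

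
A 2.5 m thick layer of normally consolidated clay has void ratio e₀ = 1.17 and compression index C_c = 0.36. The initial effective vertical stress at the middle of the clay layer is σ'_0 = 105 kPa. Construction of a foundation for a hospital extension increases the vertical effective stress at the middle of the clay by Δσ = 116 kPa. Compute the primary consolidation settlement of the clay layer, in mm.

S_c ≈ 134 mm

Final effective stress: σ'_f = σ'_0 + Δσ = 105 + 116 = 221 kPa.
Normally consolidated clay, so the full stress increment lies on the virgin compression line:
S_c = C_c·H/(1+e₀)·log₁₀(σ'_f/σ'_0) = 0.36×2.5/(1+1.17)×log₁₀(221/105)
    = 0.41475 × 0.3232 = 0.134 m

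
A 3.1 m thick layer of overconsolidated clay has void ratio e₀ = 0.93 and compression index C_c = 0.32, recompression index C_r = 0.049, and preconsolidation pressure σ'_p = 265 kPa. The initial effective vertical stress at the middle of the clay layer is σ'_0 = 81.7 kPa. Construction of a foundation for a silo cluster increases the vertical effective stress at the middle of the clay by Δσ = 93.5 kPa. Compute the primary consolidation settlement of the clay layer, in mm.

Final effective stress: σ'_f = 81.7 + 93.5 = 175.2 kPa.
σ'_f = 175.2 ≤ σ'_p = 265 kPa, so the clay remains overconsolidated and only the recompression index applies:
S_c = C_r·H/(1+e₀)·log₁₀(σ'_f/σ'_0) = 0.049×3.1/1.93×log₁₀(175.2/81.7)
    = 0.078704 × 0.33131 = 0.02608 m

S_c ≈ 26.1 mm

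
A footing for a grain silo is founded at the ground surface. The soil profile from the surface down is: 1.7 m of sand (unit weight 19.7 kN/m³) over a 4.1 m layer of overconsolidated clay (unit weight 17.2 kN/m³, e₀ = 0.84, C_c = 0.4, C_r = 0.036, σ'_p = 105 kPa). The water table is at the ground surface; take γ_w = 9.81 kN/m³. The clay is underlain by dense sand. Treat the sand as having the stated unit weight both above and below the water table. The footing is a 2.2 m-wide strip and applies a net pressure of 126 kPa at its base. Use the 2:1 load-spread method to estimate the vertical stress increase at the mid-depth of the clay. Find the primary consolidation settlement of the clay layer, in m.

S_c ≈ 0.0313 m

Mid-depth of clay below the ground surface: z = 1.7 + 4.1/2 = 3.75 m.
Total vertical stress at mid-clay: σ_v = 19.7×1.7 + 17.2×2.05 = 68.75 kPa.
Pore pressure: u = 9.81×(3.75 − 0) = 36.788 kPa.
Initial effective stress: σ'_0 = σ_v − u = 68.75 − 36.788 = 31.962 kPa.
Stress increase at mid-clay by the 2:1 spreading method:
Δσ = qB/(B+z) = 126×2.2/(2.2+3.75) = 46.588 kPa
Final effective stress: σ'_f = 31.962 + 46.588 = 78.55 kPa.
σ'_f = 78.55 ≤ σ'_p = 105 kPa, so the clay remains overconsolidated and only the recompression index applies:
S_c = C_r·H/(1+e₀)·log₁₀(σ'_f/σ'_0) = 0.036×4.1/1.84×log₁₀(78.55/31.962)
    = 0.080219 × 0.39051 = 0.03133 m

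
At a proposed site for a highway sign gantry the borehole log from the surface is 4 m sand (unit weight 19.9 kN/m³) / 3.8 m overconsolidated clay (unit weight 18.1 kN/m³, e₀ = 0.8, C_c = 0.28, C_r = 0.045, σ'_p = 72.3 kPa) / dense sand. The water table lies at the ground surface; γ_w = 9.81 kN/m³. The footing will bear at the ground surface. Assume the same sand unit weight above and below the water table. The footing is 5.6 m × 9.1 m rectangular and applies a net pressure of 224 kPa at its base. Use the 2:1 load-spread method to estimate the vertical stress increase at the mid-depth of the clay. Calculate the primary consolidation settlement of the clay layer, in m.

Mid-depth of clay below the ground surface: z = 4 + 3.8/2 = 5.9 m.
Total vertical stress at mid-clay: σ_v = 19.9×4 + 18.1×1.9 = 113.99 kPa.
Pore pressure: u = 9.81×(5.9 − 0) = 57.879 kPa.
Initial effective stress: σ'_0 = σ_v − u = 113.99 − 57.879 = 56.111 kPa.
Stress increase at mid-clay by the 2:1 spreading method:
Δσ = qBL/((B+z)(L+z)) = 224×5.6×9.1/((5.6+5.9)(9.1+5.9)) = 66.174 kPa
Final effective stress: σ'_f = 56.111 + 66.174 = 122.28 kPa.
σ'_f = 122.28 > σ'_p = 72.3 kPa, so the stress path crosses the preconsolidation pressure — recompression up to σ'_p, then virgin compression beyond:
S_c = H/(1+e₀)·[C_r·log₁₀(σ'_p/σ'_0) + C_c·log₁₀(σ'_f/σ'_p)]
    = 3.8/1.8 × [0.045×log₁₀(72.3/56.111) + 0.28×log₁₀(122.28/72.3)]
    = 2.1111 × [0.0049541 + 0.063901] = 0.1454 m

S_c ≈ 0.145 m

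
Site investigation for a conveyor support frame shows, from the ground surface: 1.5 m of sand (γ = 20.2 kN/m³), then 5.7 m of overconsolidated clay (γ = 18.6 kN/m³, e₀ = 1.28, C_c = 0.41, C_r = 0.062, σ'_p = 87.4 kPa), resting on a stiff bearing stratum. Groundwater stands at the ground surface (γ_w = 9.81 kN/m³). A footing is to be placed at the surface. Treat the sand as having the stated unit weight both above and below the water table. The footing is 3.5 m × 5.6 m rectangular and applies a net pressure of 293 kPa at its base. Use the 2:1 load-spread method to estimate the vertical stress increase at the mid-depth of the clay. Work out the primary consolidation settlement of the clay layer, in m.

Mid-depth of clay below the ground surface: z = 1.5 + 5.7/2 = 4.35 m.
Total vertical stress at mid-clay: σ_v = 20.2×1.5 + 18.6×2.85 = 83.31 kPa.
Pore pressure: u = 9.81×(4.35 − 0) = 42.673 kPa.
Initial effective stress: σ'_0 = σ_v − u = 83.31 − 42.673 = 40.637 kPa.
Stress increase at mid-clay by the 2:1 spreading method:
Δσ = qBL/((B+z)(L+z)) = 293×3.5×5.6/((3.5+4.35)(5.6+4.35)) = 73.524 kPa
Final effective stress: σ'_f = 40.637 + 73.524 = 114.16 kPa.
σ'_f = 114.16 > σ'_p = 87.4 kPa, so the stress path crosses the preconsolidation pressure — recompression up to σ'_p, then virgin compression beyond:
S_c = H/(1+e₀)·[C_r·log₁₀(σ'_p/σ'_0) + C_c·log₁₀(σ'_f/σ'_p)]
    = 5.7/2.28 × [0.062×log₁₀(87.4/40.637) + 0.41×log₁₀(114.16/87.4)]
    = 2.5 × [0.020621 + 0.047561] = 0.1705 m

S_c ≈ 0.17 m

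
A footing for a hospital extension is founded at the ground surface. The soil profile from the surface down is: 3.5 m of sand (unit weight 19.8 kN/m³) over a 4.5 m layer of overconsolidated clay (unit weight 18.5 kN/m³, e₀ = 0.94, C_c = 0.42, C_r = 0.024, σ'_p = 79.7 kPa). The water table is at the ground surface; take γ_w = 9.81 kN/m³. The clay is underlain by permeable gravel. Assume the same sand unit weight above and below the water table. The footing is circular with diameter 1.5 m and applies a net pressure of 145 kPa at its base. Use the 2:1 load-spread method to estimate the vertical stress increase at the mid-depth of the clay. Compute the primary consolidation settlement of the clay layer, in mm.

Mid-depth of clay below the ground surface: z = 3.5 + 4.5/2 = 5.75 m.
Total vertical stress at mid-clay: σ_v = 19.8×3.5 + 18.5×2.25 = 110.92 kPa.
Pore pressure: u = 9.81×(5.75 − 0) = 56.408 kPa.
Initial effective stress: σ'_0 = σ_v − u = 110.92 − 56.408 = 54.512 kPa.
Stress increase at mid-clay by the 2:1 spreading method:
Δσ ≈ qD²/(D+z)² = 145×1.5²/(1.5+5.75)² = 6.2069 kPa
Final effective stress: σ'_f = 54.512 + 6.2069 = 60.719 kPa.
σ'_f = 60.719 ≤ σ'_p = 79.7 kPa, so the clay remains overconsolidated and only the recompression index applies:
S_c = C_r·H/(1+e₀)·log₁₀(σ'_f/σ'_0) = 0.024×4.5/1.94×log₁₀(60.719/54.512)
    = 0.05567 × 0.046832 = 0.002607 m

S_c ≈ 2.61 mm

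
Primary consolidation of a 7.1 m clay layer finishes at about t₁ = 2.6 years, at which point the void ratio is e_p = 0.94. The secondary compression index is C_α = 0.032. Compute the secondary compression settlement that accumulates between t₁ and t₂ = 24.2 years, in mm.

S_s ≈ 113 mm

Secondary compression: S_s = C_α·H/(1+e_p)·log₁₀(t₂/t₁)
S_s = 0.032×7.1/(1+0.94)×log₁₀(24.2/2.6)
    = 0.1171 × 0.9688 = 0.1135 m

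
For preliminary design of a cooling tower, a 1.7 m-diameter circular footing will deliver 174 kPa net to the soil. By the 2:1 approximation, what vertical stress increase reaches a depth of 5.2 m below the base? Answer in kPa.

By the 2:1 method the load spreads at 1 horizontal : 2 vertical, so at depth z the loaded area has grown by z in each plan dimension:
Δσ ≈ qD²/(D+z)² = 174×1.7²/(1.7+5.2)² = 10.562 kPa

Δσ_z ≈ 10.6 kPa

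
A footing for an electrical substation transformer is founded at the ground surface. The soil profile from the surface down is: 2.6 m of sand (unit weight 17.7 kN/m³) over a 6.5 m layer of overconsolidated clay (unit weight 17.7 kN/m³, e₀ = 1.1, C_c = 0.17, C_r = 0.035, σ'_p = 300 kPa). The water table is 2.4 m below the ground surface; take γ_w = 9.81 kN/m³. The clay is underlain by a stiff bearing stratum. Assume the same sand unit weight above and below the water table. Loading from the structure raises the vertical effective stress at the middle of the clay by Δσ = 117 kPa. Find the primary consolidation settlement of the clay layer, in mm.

S_c ≈ 46.4 mm

Mid-depth of clay below the ground surface: z = 2.6 + 6.5/2 = 5.85 m.
Total vertical stress at mid-clay: σ_v = 17.7×2.6 + 17.7×3.25 = 103.55 kPa.
Pore pressure: u = 9.81×(5.85 − 2.4) = 33.845 kPa.
Initial effective stress: σ'_0 = σ_v − u = 103.55 − 33.845 = 69.705 kPa.
Final effective stress: σ'_f = 69.705 + 117 = 186.7 kPa.
σ'_f = 186.7 ≤ σ'_p = 300 kPa, so the clay remains overconsolidated and only the recompression index applies:
S_c = C_r·H/(1+e₀)·log₁₀(σ'_f/σ'_0) = 0.035×6.5/2.1×log₁₀(186.7/69.705)
    = 0.10833 × 0.42788 = 0.04635 m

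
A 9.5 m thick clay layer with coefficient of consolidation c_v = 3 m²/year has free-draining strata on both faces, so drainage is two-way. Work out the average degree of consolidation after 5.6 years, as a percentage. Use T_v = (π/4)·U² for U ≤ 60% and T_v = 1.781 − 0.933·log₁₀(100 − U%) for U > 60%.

U ≈ 87.1 %

Drainage path length: H_d = H/2 = 4.75 m (double drainage).
T_v = c_v·t/H_d² = 3×5.6/4.75² = 0.7446.
T_v = 0.7446 corresponds to the U > 60% branch:
U = 1 − 10^((1.781 − T_v)/0.933)/100 = 0.8709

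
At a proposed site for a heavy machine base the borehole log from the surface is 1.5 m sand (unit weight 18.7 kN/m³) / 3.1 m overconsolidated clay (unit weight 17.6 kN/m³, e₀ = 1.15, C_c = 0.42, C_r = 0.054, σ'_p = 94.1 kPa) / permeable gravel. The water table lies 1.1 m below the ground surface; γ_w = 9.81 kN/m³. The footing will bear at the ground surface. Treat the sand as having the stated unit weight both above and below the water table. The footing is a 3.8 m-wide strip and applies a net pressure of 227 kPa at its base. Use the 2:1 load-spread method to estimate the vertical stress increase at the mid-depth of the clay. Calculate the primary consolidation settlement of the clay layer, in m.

Mid-depth of clay below the ground surface: z = 1.5 + 3.1/2 = 3.05 m.
Total vertical stress at mid-clay: σ_v = 18.7×1.5 + 17.6×1.55 = 55.33 kPa.
Pore pressure: u = 9.81×(3.05 − 1.1) = 19.13 kPa.
Initial effective stress: σ'_0 = σ_v − u = 55.33 − 19.13 = 36.2 kPa.
Stress increase at mid-clay by the 2:1 spreading method:
Δσ = qB/(B+z) = 227×3.8/(3.8+3.05) = 125.93 kPa
Final effective stress: σ'_f = 36.2 + 125.93 = 162.13 kPa.
σ'_f = 162.13 > σ'_p = 94.1 kPa, so the stress path crosses the preconsolidation pressure — recompression up to σ'_p, then virgin compression beyond:
S_c = H/(1+e₀)·[C_r·log₁₀(σ'_p/σ'_0) + C_c·log₁₀(σ'_f/σ'_p)]
    = 3.1/2.15 × [0.054×log₁₀(94.1/36.2) + 0.42×log₁₀(162.13/94.1)]
    = 1.4419 × [0.022404 + 0.099235] = 0.1754 m

S_c ≈ 0.175 m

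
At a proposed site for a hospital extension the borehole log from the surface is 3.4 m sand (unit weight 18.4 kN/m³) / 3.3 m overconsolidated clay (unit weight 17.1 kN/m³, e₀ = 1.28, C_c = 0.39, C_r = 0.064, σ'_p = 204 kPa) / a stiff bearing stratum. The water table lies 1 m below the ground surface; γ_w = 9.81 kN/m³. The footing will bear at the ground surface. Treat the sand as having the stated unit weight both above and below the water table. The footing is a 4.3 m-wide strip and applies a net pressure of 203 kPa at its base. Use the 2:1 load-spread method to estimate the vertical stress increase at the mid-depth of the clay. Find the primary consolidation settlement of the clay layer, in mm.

Mid-depth of clay below the ground surface: z = 3.4 + 3.3/2 = 5.05 m.
Total vertical stress at mid-clay: σ_v = 18.4×3.4 + 17.1×1.65 = 90.775 kPa.
Pore pressure: u = 9.81×(5.05 − 1) = 39.73 kPa.
Initial effective stress: σ'_0 = σ_v − u = 90.775 − 39.73 = 51.045 kPa.
Stress increase at mid-clay by the 2:1 spreading method:
Δσ = qB/(B+z) = 203×4.3/(4.3+5.05) = 93.358 kPa
Final effective stress: σ'_f = 51.045 + 93.358 = 144.4 kPa.
σ'_f = 144.4 ≤ σ'_p = 204 kPa, so the clay remains overconsolidated and only the recompression index applies:
S_c = C_r·H/(1+e₀)·log₁₀(σ'_f/σ'_0) = 0.064×3.3/2.28×log₁₀(144.4/51.045)
    = 0.092634 × 0.45161 = 0.04183 m

S_c ≈ 41.8 mm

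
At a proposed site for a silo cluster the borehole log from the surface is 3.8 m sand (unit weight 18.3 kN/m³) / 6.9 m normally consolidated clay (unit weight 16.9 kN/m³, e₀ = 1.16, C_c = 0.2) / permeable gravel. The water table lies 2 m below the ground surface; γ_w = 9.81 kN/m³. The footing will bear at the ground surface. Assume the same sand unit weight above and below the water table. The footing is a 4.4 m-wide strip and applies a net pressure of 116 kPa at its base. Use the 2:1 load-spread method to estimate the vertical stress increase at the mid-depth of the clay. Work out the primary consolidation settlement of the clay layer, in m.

S_c ≈ 0.126 m

Mid-depth of clay below the ground surface: z = 3.8 + 6.9/2 = 7.25 m.
Total vertical stress at mid-clay: σ_v = 18.3×3.8 + 16.9×3.45 = 127.84 kPa.
Pore pressure: u = 9.81×(7.25 − 2) = 51.503 kPa.
Initial effective stress: σ'_0 = σ_v − u = 127.84 − 51.503 = 76.337 kPa.
Stress increase at mid-clay by the 2:1 spreading method:
Δσ = qB/(B+z) = 116×4.4/(4.4+7.25) = 43.811 kPa
Final effective stress: σ'_f = σ'_0 + Δσ = 76.337 + 43.811 = 120.15 kPa.
Normally consolidated clay, so the full stress increment lies on the virgin compression line:
S_c = C_c·H/(1+e₀)·log₁₀(σ'_f/σ'_0) = 0.2×6.9/(1+1.16)×log₁₀(120.15/76.337)
    = 0.63889 × 0.19699 = 0.1259 m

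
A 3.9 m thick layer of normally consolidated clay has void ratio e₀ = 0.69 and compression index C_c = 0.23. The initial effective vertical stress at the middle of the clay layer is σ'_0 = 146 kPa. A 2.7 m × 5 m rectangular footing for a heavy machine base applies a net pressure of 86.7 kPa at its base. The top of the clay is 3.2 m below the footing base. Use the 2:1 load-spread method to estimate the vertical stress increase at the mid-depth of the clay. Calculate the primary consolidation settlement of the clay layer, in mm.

Mid-depth of clay below the footing base: z = 3.2 + 3.9/2 = 5.15 m.
Stress increase at mid-clay by the 2:1 spreading method:
Δσ = qBL/((B+z)(L+z)) = 86.7×2.7×5/((2.7+5.15)(5+5.15)) = 14.69 kPa
Final effective stress: σ'_f = σ'_0 + Δσ = 146 + 14.69 = 160.69 kPa.
Normally consolidated clay, so the full stress increment lies on the virgin compression line:
S_c = C_c·H/(1+e₀)·log₁₀(σ'_f/σ'_0) = 0.23×3.9/(1+0.69)×log₁₀(160.69/146)
    = 0.53077 × 0.041636 = 0.0221 m

S_c ≈ 22.1 mm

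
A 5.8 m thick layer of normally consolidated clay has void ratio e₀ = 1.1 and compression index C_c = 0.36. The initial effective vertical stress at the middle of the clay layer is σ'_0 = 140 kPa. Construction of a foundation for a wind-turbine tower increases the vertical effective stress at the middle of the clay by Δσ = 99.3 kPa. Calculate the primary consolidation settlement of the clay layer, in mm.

S_c ≈ 231 mm

Final effective stress: σ'_f = σ'_0 + Δσ = 140 + 99.3 = 239.3 kPa.
Normally consolidated clay, so the full stress increment lies on the virgin compression line:
S_c = C_c·H/(1+e₀)·log₁₀(σ'_f/σ'_0) = 0.36×5.8/(1+1.1)×log₁₀(239.3/140)
    = 0.99429 × 0.23281 = 0.2315 m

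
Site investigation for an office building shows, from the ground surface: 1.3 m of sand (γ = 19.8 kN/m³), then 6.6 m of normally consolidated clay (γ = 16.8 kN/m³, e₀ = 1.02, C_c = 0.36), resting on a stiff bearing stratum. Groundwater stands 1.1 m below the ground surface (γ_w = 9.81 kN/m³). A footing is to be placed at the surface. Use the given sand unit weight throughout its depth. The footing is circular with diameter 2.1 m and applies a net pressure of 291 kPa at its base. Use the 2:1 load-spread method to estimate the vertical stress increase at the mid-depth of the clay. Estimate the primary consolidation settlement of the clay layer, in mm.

S_c ≈ 243 mm

Mid-depth of clay below the ground surface: z = 1.3 + 6.6/2 = 4.6 m.
Total vertical stress at mid-clay: σ_v = 19.8×1.3 + 16.8×3.3 = 81.18 kPa.
Pore pressure: u = 9.81×(4.6 − 1.1) = 34.335 kPa.
Initial effective stress: σ'_0 = σ_v − u = 81.18 − 34.335 = 46.845 kPa.
Stress increase at mid-clay by the 2:1 spreading method:
Δσ ≈ qD²/(D+z)² = 291×2.1²/(2.1+4.6)² = 28.588 kPa
Final effective stress: σ'_f = σ'_0 + Δσ = 46.845 + 28.588 = 75.433 kPa.
Normally consolidated clay, so the full stress increment lies on the virgin compression line:
S_c = C_c·H/(1+e₀)·log₁₀(σ'_f/σ'_0) = 0.36×6.6/(1+1.02)×log₁₀(75.433/46.845)
    = 1.1762 × 0.2069 = 0.2434 m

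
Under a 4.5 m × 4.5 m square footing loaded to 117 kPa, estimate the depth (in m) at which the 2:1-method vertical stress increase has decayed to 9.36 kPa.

2:1 spreading — at depth z the loaded area has grown by z in each plan dimension:
qB²/(B+z)² = Δσ_z ⇒ z = B(√(q/Δσ_z) − 1) = 4.5×(√(117/9.36) − 1) = 11.41 m

z ≈ 11.4 m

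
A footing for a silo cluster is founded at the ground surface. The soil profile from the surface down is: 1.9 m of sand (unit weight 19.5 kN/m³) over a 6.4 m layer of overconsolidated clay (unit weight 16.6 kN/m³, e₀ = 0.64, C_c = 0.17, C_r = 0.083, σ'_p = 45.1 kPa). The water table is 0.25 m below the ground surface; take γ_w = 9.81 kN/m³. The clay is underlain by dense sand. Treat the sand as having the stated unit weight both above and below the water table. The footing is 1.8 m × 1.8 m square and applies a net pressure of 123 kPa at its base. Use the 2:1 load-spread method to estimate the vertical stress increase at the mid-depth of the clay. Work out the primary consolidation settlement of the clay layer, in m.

Mid-depth of clay below the ground surface: z = 1.9 + 6.4/2 = 5.1 m.
Total vertical stress at mid-clay: σ_v = 19.5×1.9 + 16.6×3.2 = 90.17 kPa.
Pore pressure: u = 9.81×(5.1 − 0.25) = 47.578 kPa.
Initial effective stress: σ'_0 = σ_v − u = 90.17 − 47.578 = 42.592 kPa.
Stress increase at mid-clay by the 2:1 spreading method:
Δσ = qBL/((B+z)(L+z)) = 123×1.8×1.8/((1.8+5.1)(1.8+5.1)) = 8.3705 kPa
Final effective stress: σ'_f = 42.592 + 8.3705 = 50.962 kPa.
σ'_f = 50.962 > σ'_p = 45.1 kPa, so the stress path crosses the preconsolidation pressure — recompression up to σ'_p, then virgin compression beyond:
S_c = H/(1+e₀)·[C_r·log₁₀(σ'_p/σ'_0) + C_c·log₁₀(σ'_f/σ'_p)]
    = 6.4/1.64 × [0.083×log₁₀(45.1/42.592) + 0.17×log₁₀(50.962/45.1)]
    = 3.9024 × [0.0020624 + 0.0090219] = 0.04326 m

S_c ≈ 0.0433 m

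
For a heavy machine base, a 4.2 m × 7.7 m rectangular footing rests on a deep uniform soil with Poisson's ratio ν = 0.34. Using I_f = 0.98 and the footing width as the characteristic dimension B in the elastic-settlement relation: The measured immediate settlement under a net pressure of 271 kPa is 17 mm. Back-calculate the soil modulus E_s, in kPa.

E_s ≈ 58000 kPa

S_e = q·B·(1−ν²)/E_s · I_f  ⇒  E_s = q·B·(1−ν²)·I_f / S_e.
E_s = 271 × 4.2 × 0.8844 × 0.98 / 0.017 = 58030 kPa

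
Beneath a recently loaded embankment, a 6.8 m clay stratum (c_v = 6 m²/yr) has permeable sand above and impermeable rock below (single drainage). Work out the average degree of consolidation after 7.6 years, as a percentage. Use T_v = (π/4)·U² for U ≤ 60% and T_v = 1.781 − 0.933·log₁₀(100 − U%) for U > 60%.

U ≈ 92.9 %

Drainage path length: H_d = H = 6.8 m (single drainage).
T_v = c_v·t/H_d² = 6×7.6/6.8² = 0.98616.
T_v = 0.98616 corresponds to the U > 60% branch:
U = 1 − 10^((1.781 − T_v)/0.933)/100 = 0.9289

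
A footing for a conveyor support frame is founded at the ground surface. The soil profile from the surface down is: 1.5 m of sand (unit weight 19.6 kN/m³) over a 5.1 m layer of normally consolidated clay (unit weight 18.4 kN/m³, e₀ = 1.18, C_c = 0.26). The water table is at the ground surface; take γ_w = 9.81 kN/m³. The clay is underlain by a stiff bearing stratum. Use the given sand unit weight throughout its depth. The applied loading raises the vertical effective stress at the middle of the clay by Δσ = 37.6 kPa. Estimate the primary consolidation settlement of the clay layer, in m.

S_c ≈ 0.187 m

Mid-depth of clay below the ground surface: z = 1.5 + 5.1/2 = 4.05 m.
Total vertical stress at mid-clay: σ_v = 19.6×1.5 + 18.4×2.55 = 76.32 kPa.
Pore pressure: u = 9.81×(4.05 − 0) = 39.73 kPa.
Initial effective stress: σ'_0 = σ_v − u = 76.32 − 39.73 = 36.59 kPa.
Final effective stress: σ'_f = σ'_0 + Δσ = 36.59 + 37.6 = 74.19 kPa.
Normally consolidated clay, so the full stress increment lies on the virgin compression line:
S_c = C_c·H/(1+e₀)·log₁₀(σ'_f/σ'_0) = 0.26×5.1/(1+1.18)×log₁₀(74.19/36.59)
    = 0.60826 × 0.30698 = 0.1867 m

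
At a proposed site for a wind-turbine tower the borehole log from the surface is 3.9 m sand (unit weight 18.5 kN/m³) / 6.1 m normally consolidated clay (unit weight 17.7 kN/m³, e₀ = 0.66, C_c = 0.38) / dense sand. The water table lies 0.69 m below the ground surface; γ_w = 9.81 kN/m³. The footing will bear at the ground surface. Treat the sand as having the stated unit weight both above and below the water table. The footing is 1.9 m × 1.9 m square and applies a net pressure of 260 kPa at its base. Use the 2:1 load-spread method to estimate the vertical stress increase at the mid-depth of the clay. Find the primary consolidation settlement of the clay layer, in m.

S_c ≈ 0.103 m

Mid-depth of clay below the ground surface: z = 3.9 + 6.1/2 = 6.95 m.
Total vertical stress at mid-clay: σ_v = 18.5×3.9 + 17.7×3.05 = 126.13 kPa.
Pore pressure: u = 9.81×(6.95 − 0.69) = 61.411 kPa.
Initial effective stress: σ'_0 = σ_v − u = 126.13 − 61.411 = 64.719 kPa.
Stress increase at mid-clay by the 2:1 spreading method:
Δσ = qBL/((B+z)(L+z)) = 260×1.9×1.9/((1.9+6.95)(1.9+6.95)) = 11.984 kPa
Final effective stress: σ'_f = σ'_0 + Δσ = 64.719 + 11.984 = 76.703 kPa.
Normally consolidated clay, so the full stress increment lies on the virgin compression line:
S_c = C_c·H/(1+e₀)·log₁₀(σ'_f/σ'_0) = 0.38×6.1/(1+0.66)×log₁₀(76.703/64.719)
    = 1.3964 × 0.073781 = 0.103 m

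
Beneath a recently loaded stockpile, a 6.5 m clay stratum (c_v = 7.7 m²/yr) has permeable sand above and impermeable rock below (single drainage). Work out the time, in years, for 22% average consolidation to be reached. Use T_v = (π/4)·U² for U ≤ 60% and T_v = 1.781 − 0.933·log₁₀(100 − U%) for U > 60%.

t ≈ 0.209 years

Drainage path length: H_d = H = 6.5 m (single drainage).
U ≤ 60%: T_v = (π/4)·U² = (π/4)×0.22² = 0.038013.
t = T_v·H_d²/c_v = 0.038013×6.5²/7.7 = 0.2086 years.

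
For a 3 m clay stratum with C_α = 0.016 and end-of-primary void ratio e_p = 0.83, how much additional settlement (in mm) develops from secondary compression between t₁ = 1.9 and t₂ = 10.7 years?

S_s ≈ 19.7 mm

Secondary compression: S_s = C_α·H/(1+e_p)·log₁₀(t₂/t₁)
S_s = 0.016×3/(1+0.83)×log₁₀(10.7/1.9)
    = 0.02623 × 0.7506 = 0.01969 m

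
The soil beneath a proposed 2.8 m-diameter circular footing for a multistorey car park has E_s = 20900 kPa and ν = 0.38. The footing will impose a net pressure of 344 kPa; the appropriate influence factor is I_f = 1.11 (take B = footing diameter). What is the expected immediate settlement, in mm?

Immediate (elastic) settlement: S_e = q·B·(1−ν²)/E_s · I_f.
S_e = 344 × 2.8 × (1 − 0.38²) / 20900 × 1.11
    = 344 × 2.8 × 0.8556 / 20900 × 1.11
    = 0.04377 m = 43.77 mm

S_e ≈ 43.8 mm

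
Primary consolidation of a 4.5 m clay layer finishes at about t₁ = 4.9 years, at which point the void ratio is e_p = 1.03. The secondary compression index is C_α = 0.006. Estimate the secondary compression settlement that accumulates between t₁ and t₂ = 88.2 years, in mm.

Secondary compression: S_s = C_α·H/(1+e_p)·log₁₀(t₂/t₁)
S_s = 0.006×4.5/(1+1.03)×log₁₀(88.2/4.9)
    = 0.0133 × 1.255 = 0.0167 m

S_s ≈ 16.7 mm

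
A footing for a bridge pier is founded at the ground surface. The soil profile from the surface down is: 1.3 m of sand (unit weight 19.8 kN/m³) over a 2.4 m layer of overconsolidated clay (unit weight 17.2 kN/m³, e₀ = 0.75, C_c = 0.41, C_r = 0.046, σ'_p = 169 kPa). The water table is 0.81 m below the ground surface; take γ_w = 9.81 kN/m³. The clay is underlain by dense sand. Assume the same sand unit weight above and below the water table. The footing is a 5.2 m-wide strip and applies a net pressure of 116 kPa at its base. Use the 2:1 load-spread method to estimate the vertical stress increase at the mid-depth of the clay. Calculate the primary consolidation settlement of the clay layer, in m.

Mid-depth of clay below the ground surface: z = 1.3 + 2.4/2 = 2.5 m.
Total vertical stress at mid-clay: σ_v = 19.8×1.3 + 17.2×1.2 = 46.38 kPa.
Pore pressure: u = 9.81×(2.5 − 0.81) = 16.579 kPa.
Initial effective stress: σ'_0 = σ_v − u = 46.38 − 16.579 = 29.801 kPa.
Stress increase at mid-clay by the 2:1 spreading method:
Δσ = qB/(B+z) = 116×5.2/(5.2+2.5) = 78.338 kPa
Final effective stress: σ'_f = 29.801 + 78.338 = 108.14 kPa.
σ'_f = 108.14 ≤ σ'_p = 169 kPa, so the clay remains overconsolidated and only the recompression index applies:
S_c = C_r·H/(1+e₀)·log₁₀(σ'_f/σ'_0) = 0.046×2.4/1.75×log₁₀(108.14/29.801)
    = 0.063084 × 0.55976 = 0.03531 m

S_c ≈ 0.0353 m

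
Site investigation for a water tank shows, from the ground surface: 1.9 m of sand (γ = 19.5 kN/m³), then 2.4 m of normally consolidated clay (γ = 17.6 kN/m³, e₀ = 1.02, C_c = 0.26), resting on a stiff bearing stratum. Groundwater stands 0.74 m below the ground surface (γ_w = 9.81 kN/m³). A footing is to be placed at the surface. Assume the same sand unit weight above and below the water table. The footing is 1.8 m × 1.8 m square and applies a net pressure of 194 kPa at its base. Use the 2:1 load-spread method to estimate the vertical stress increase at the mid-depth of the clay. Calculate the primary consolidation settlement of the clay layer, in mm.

S_c ≈ 74.9 mm

Mid-depth of clay below the ground surface: z = 1.9 + 2.4/2 = 3.1 m.
Total vertical stress at mid-clay: σ_v = 19.5×1.9 + 17.6×1.2 = 58.17 kPa.
Pore pressure: u = 9.81×(3.1 − 0.74) = 23.152 kPa.
Initial effective stress: σ'_0 = σ_v − u = 58.17 − 23.152 = 35.018 kPa.
Stress increase at mid-clay by the 2:1 spreading method:
Δσ = qBL/((B+z)(L+z)) = 194×1.8×1.8/((1.8+3.1)(1.8+3.1)) = 26.179 kPa
Final effective stress: σ'_f = σ'_0 + Δσ = 35.018 + 26.179 = 61.197 kPa.
Normally consolidated clay, so the full stress increment lies on the virgin compression line:
S_c = C_c·H/(1+e₀)·log₁₀(σ'_f/σ'_0) = 0.26×2.4/(1+1.02)×log₁₀(61.197/35.018)
    = 0.30891 × 0.24244 = 0.07489 m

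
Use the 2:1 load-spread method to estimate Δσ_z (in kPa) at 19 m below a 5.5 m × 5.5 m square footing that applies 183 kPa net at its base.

Δσ_z ≈ 9.22 kPa

By the 2:1 method the load spreads at 1 horizontal : 2 vertical, so at depth z the loaded area has grown by z in each plan dimension:
Δσ = qBL/((B+z)(L+z)) = 183×5.5×5.5/((5.5+19)(5.5+19)) = 9.2224 kPa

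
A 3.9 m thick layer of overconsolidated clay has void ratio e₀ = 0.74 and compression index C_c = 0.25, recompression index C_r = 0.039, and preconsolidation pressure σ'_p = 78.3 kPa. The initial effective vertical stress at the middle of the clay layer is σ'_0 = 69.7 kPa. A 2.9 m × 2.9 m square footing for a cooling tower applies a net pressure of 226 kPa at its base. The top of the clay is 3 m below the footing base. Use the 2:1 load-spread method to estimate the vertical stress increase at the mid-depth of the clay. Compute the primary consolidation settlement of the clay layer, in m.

S_c ≈ 0.0653 m

Mid-depth of clay below the footing base: z = 3 + 3.9/2 = 4.95 m.
Stress increase at mid-clay by the 2:1 spreading method:
Δσ = qBL/((B+z)(L+z)) = 226×2.9×2.9/((2.9+4.95)(2.9+4.95)) = 30.844 kPa
Final effective stress: σ'_f = 69.7 + 30.844 = 100.54 kPa.
σ'_f = 100.54 > σ'_p = 78.3 kPa, so the stress path crosses the preconsolidation pressure — recompression up to σ'_p, then virgin compression beyond:
S_c = H/(1+e₀)·[C_r·log₁₀(σ'_p/σ'_0) + C_c·log₁₀(σ'_f/σ'_p)]
    = 3.9/1.74 × [0.039×log₁₀(78.3/69.7) + 0.25×log₁₀(100.54/78.3)]
    = 2.2414 × [0.0019706 + 0.027144] = 0.06526 m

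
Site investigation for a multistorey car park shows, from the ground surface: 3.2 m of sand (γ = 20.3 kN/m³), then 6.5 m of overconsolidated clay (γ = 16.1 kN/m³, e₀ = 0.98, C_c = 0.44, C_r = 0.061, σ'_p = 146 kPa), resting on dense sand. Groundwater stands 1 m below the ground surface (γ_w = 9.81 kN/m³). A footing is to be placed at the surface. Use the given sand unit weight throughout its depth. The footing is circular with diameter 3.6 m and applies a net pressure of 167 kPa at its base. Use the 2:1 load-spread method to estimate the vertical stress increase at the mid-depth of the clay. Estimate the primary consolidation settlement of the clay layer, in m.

Mid-depth of clay below the ground surface: z = 3.2 + 6.5/2 = 6.45 m.
Total vertical stress at mid-clay: σ_v = 20.3×3.2 + 16.1×3.25 = 117.29 kPa.
Pore pressure: u = 9.81×(6.45 − 1) = 53.465 kPa.
Initial effective stress: σ'_0 = σ_v − u = 117.29 − 53.465 = 63.825 kPa.
Stress increase at mid-clay by the 2:1 spreading method:
Δσ ≈ qD²/(D+z)² = 167×3.6²/(3.6+6.45)² = 21.428 kPa
Final effective stress: σ'_f = 63.825 + 21.428 = 85.253 kPa.
σ'_f = 85.253 ≤ σ'_p = 146 kPa, so the clay remains overconsolidated and only the recompression index applies:
S_c = C_r·H/(1+e₀)·log₁₀(σ'_f/σ'_0) = 0.061×6.5/1.98×log₁₀(85.253/63.825)
    = 0.20025 × 0.12572 = 0.02518 m

S_c ≈ 0.0252 m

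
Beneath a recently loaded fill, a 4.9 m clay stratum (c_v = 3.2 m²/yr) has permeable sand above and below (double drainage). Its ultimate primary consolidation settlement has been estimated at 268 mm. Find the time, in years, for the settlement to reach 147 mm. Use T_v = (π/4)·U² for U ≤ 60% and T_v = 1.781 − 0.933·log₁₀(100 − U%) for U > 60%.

Drainage path length: H_d = H/2 = 2.45 m (double drainage).
U = S(t)/S_ult = 147/268 = 0.5485.
U ≤ 60%: T_v = (π/4)·U² = (π/4)×0.54851² = 0.2363.
t = T_v·H_d²/c_v = 0.2363×2.45²/3.2 = 0.4432 years.

t ≈ 0.443 years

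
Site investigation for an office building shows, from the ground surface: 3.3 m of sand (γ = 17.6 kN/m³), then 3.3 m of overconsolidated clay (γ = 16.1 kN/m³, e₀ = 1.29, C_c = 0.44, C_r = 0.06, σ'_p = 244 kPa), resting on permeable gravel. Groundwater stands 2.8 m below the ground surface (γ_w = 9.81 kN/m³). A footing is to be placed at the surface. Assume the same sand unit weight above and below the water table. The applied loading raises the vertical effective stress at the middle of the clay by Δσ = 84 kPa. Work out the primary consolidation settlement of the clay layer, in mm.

S_c ≈ 31.6 mm

Mid-depth of clay below the ground surface: z = 3.3 + 3.3/2 = 4.95 m.
Total vertical stress at mid-clay: σ_v = 17.6×3.3 + 16.1×1.65 = 84.645 kPa.
Pore pressure: u = 9.81×(4.95 − 2.8) = 21.091 kPa.
Initial effective stress: σ'_0 = σ_v − u = 84.645 − 21.091 = 63.554 kPa.
Final effective stress: σ'_f = 63.554 + 84 = 147.55 kPa.
σ'_f = 147.55 ≤ σ'_p = 244 kPa, so the clay remains overconsolidated and only the recompression index applies:
S_c = C_r·H/(1+e₀)·log₁₀(σ'_f/σ'_0) = 0.06×3.3/2.29×log₁₀(147.55/63.554)
    = 0.08646 × 0.3658 = 0.03163 m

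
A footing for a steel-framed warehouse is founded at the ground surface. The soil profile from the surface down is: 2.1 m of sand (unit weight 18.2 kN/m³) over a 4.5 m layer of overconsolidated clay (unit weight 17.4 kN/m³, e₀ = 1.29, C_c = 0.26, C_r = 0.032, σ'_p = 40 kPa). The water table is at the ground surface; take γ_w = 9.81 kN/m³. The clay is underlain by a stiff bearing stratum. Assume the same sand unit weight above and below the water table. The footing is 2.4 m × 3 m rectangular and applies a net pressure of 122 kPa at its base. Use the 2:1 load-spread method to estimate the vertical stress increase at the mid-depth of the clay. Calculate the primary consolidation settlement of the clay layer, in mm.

Mid-depth of clay below the ground surface: z = 2.1 + 4.5/2 = 4.35 m.
Total vertical stress at mid-clay: σ_v = 18.2×2.1 + 17.4×2.25 = 77.37 kPa.
Pore pressure: u = 9.81×(4.35 − 0) = 42.673 kPa.
Initial effective stress: σ'_0 = σ_v − u = 77.37 − 42.673 = 34.697 kPa.
Stress increase at mid-clay by the 2:1 spreading method:
Δσ = qBL/((B+z)(L+z)) = 122×2.4×3/((2.4+4.35)(3+4.35)) = 17.705 kPa
Final effective stress: σ'_f = 34.697 + 17.705 = 52.402 kPa.
σ'_f = 52.402 > σ'_p = 40 kPa, so the stress path crosses the preconsolidation pressure — recompression up to σ'_p, then virgin compression beyond:
S_c = H/(1+e₀)·[C_r·log₁₀(σ'_p/σ'_0) + C_c·log₁₀(σ'_f/σ'_p)]
    = 4.5/2.29 × [0.032×log₁₀(40/34.697) + 0.26×log₁₀(52.402/40)]
    = 1.9651 × [0.0019766 + 0.030495] = 0.06381 m

S_c ≈ 63.8 mm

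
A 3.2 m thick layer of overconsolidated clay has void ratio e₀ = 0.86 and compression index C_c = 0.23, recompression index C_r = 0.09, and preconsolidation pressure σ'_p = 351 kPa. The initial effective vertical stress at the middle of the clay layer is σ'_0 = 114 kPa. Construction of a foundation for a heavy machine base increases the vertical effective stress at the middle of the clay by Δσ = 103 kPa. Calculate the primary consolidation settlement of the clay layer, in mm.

S_c ≈ 43.3 mm

Final effective stress: σ'_f = 114 + 103 = 217 kPa.
σ'_f = 217 ≤ σ'_p = 351 kPa, so the clay remains overconsolidated and only the recompression index applies:
S_c = C_r·H/(1+e₀)·log₁₀(σ'_f/σ'_0) = 0.09×3.2/1.86×log₁₀(217/114)
    = 0.15484 × 0.27955 = 0.04328 m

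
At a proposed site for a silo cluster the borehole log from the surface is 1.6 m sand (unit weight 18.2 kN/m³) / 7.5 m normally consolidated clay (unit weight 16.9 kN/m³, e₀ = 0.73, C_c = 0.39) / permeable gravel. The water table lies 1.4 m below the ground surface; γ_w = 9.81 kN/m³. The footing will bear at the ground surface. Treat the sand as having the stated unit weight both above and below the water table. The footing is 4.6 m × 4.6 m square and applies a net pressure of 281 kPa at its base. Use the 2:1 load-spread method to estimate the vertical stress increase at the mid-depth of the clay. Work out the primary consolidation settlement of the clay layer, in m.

S_c ≈ 0.551 m

Mid-depth of clay below the ground surface: z = 1.6 + 7.5/2 = 5.35 m.
Total vertical stress at mid-clay: σ_v = 18.2×1.6 + 16.9×3.75 = 92.495 kPa.
Pore pressure: u = 9.81×(5.35 − 1.4) = 38.75 kPa.
Initial effective stress: σ'_0 = σ_v − u = 92.495 − 38.75 = 53.745 kPa.
Stress increase at mid-clay by the 2:1 spreading method:
Δσ = qBL/((B+z)(L+z)) = 281×4.6×4.6/((4.6+5.35)(4.6+5.35)) = 60.059 kPa
Final effective stress: σ'_f = σ'_0 + Δσ = 53.745 + 60.059 = 113.8 kPa.
Normally consolidated clay, so the full stress increment lies on the virgin compression line:
S_c = C_c·H/(1+e₀)·log₁₀(σ'_f/σ'_0) = 0.39×7.5/(1+0.73)×log₁₀(113.8/53.745)
    = 1.6908 × 0.3258 = 0.5509 m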